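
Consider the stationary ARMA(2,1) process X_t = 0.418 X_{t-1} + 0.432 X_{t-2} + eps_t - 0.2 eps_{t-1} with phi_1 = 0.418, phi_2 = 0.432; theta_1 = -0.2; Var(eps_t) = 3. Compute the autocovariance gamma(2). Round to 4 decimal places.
\gamma(2) = 3.9954

Multiply the model equation by X_{t-k} and take expectations. With theta_0 = psi_0 = 1 and psi_j the MA(infinity) weights, this gives
  gamma(k) - sum_i phi_i gamma(k-i) = c_k,
  c_k = sigma^2 * sum_{j=k..q} theta_j psi_{j-k}   (c_k = 0 for k > q),
using gamma(-m) = gamma(m).
psi-weights needed (psi_j = theta_j + sum_i phi_i psi_{j-i}):
  psi_1 = theta_1 + phi_1 = -0.2 + (0.418) = 0.218
Right-hand sides:
  c_0 = sigma^2 (1 + theta_1 psi_1) = 3 * (1 + (-0.2)(0.218)) = 3 * 0.9564 = 2.8692
  c_1 = sigma^2 theta_1 = 3 * (-0.2) = -0.6
  c_2 = 0
Equations for k = 0, 1, 2 (AR order 2, c_2 = 0):
  (E0) gamma(0) = phi_1 gamma(1) + phi_2 gamma(2) + c_0
  (E1) gamma(1) = phi_1 gamma(0) + phi_2 gamma(1) + c_1
  (E2) gamma(2) = phi_1 gamma(1) + phi_2 gamma(0)
From (E1): gamma(1) = A gamma(0) + B with
  A = phi_1 / (1 - phi_2) = 0.418 / 0.568 = 0.735915,   B = c_1 / (1 - phi_2) = -0.6 / 0.568 = -1.056338.
Insert (E2) into (E0): gamma(0) (1 - phi_2^2) = phi_1 (1 + phi_2) gamma(1) + c_0.
  phi_1 (1 + phi_2) = (0.418)(1.432) = 0.598576,   1 - phi_2^2 = 0.813376.
Replace gamma(1) by A gamma(0) + B and collect gamma(0):
  gamma(0) [0.813376 - (0.598576)(0.735915)] = (0.598576)(-1.056338) + 2.8692
  gamma(0) * 0.372875 = 2.236901
  gamma(0) = 2.236901 / 0.372875 = 5.999071.
  gamma(1) = A gamma(0) + B = (0.735915)(5.999071) + (-1.056338) = 3.358471.
  gamma(2) = phi_1 gamma(1) + phi_2 gamma(0) = (0.418)(3.358471) + (0.432)(5.999071) = 3.99544.
Therefore gamma(2) = 3.9954 (to 4 decimal places).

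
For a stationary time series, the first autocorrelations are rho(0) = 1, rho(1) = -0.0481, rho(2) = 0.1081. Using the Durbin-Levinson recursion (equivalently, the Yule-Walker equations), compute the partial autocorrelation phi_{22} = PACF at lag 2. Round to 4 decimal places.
\phi_{22} = 0.1060

The PACF at lag k is phi_{kk}, the last component of the solution
to the Yule-Walker system G_k phi = r_k where
  (G_k)_{ij} = rho(|i - j|), (r_k)_i = rho(i), i,j = 1..k.
Equivalently, Durbin-Levinson gives phi_{kk} iteratively:
  phi_{11} = rho(1)
  phi_{kk} = [rho(k) - sum_{j=1..k-1} phi_{k-1,j} rho(k-j)]
            / [1 - sum_{j=1..k-1} phi_{k-1,j} rho(j)],
  phi_{k,j} = phi_{k-1,j} - phi_{kk} phi_{k-1,k-j},  j = 1..k-1.
Step k = 1:
  phi_11 = rho(1) = -0.0481.
Step k = 2:
  phi_22 = [rho(2) - phi_11 rho(1)] / [1 - phi_11 rho(1)] = [0.1081 - (-0.0481)(-0.0481)] / [1 - (-0.0481)(-0.0481)]
         = 0.10578639 / 0.99768639 = 0.106.
Therefore phi_{22} = 0.1060.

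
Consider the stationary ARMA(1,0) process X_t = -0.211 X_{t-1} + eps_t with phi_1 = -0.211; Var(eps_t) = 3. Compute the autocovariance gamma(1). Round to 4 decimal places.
\gamma(1) = -0.6625

Multiply the model equation by X_{t-k} and take expectations. With theta_0 = psi_0 = 1 and psi_j the MA(infinity) weights, this gives
  gamma(k) - sum_i phi_i gamma(k-i) = c_k,
  c_k = sigma^2 * sum_{j=k..q} theta_j psi_{j-k}   (c_k = 0 for k > q),
using gamma(-m) = gamma(m).
Pure AR (q = 0): c_0 = sigma^2 = 3, c_k = 0 for k >= 1.
Equations for k = 0 and k = 1 (AR order 1):
  gamma(0) = phi_1 gamma(1) + c_0
  gamma(1) = phi_1 gamma(0) + c_1
Substituting the second into the first: gamma(0) (1 - phi_1^2) = c_0 + phi_1 c_1, so
  gamma(0) = c_0 / (1 - phi_1^2) = 3 / (1 - (-0.211)^2) = 3 / 0.955479 = 3.139786.
  gamma(1) = phi_1 gamma(0) = (-0.211)(3.139786) = -0.662495.
Therefore gamma(1) = -0.6625 (to 4 decimal places).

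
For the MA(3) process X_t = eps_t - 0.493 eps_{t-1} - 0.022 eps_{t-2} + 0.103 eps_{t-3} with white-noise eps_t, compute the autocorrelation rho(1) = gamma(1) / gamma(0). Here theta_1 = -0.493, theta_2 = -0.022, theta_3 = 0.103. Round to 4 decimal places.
\rho(1) = -0.3863

For an MA(q) process with theta_0 = 1, the autocovariance is
  gamma(k) = sigma^2 * sum_{i=0..q-k} theta_i * theta_{i+k},
and rho(k) = gamma(k) / gamma(0). Sigma^2 cancels.
  numerator   = (1)*(-0.493) + (-0.493)*(-0.022) + (-0.022)*(0.103) = -0.48442.
  denominator = (1)^2 + (-0.493)^2 + (-0.022)^2 + (0.103)^2 = 1.254142.
  rho(1) = -0.48442 / 1.254142 = -0.3863.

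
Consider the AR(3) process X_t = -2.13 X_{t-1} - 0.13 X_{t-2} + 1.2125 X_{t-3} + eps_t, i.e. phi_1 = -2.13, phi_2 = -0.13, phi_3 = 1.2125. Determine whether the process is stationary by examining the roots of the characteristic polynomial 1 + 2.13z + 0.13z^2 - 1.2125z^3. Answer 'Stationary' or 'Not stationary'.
\text{Not stationary}

The AR(p) characteristic polynomial is P(z) = 1 + 2.13z + 0.13z^2 - 1.2125z^3.
Stationarity requires all roots to lie outside the unit circle, i.e. |z| > 1 for every root.
Degree 3: look for a simple real root z0 first, then factor out (1 - z/z0) and solve the remaining quadratic.
Testing z0 = -0.8: P(-0.8) = 1 + (2.13)(-0.8) + (0.13)(-0.8)^2 + (-1.2125)(-0.8)^3
  = 1 + (-1.704) + (0.0832) + (0.6208) = 0.  So z_0 = -0.8 is a root, |z_0| = 0.8.
Divide out the factor (1 + 1.25 z) = (1 - z/z0) (since 1/z0 = -1.25):
  P(z) = (1 + 1.25 z)(1 + (0.88) z + (-0.97) z^2)
  [check: z-coef 0.88 - (-1.25) = 2.13; z^2-coef -0.97 - (-1.25)(0.88) = 0.13; z^3-coef -(-1.25)(-0.97) = -1.2125.]
Remaining roots from the quadratic factor 1 + (0.88) z + (-0.97) z^2:
  Set 1 + (0.88) z + (-0.97) z^2 = 0, i.e. a z^2 + b z + c = 0 with a = -0.97, b = 0.88, c = 1.
  Discriminant D = b^2 - 4ac = (0.88)^2 - 4*(-0.97)*1 = 0.7744 - (-3.88) = 4.6544.
  D >= 0, so the roots are real: z = (-b +/- sqrt(D)) / (2a) = (-0.88 +/- 2.157406) / (-1.94).
    z_1 = (-0.88 + 2.157406) / (-1.94) = -0.6585,   |z_1| = 0.6585.
    z_2 = (-0.88 - 2.157406) / (-1.94) = 1.5657,   |z_2| = 1.5657.
Moduli of all roots: 0.8000, 0.6585, 1.5657.
All moduli strictly greater than 1? No.
Verdict: Not stationary.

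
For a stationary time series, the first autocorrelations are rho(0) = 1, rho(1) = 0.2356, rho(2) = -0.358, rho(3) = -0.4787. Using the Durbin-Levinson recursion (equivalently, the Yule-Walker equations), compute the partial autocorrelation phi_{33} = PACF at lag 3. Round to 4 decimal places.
\phi_{33} = -0.3331

The PACF at lag k is phi_{kk}, the last component of the solution
to the Yule-Walker system G_k phi = r_k where
  (G_k)_{ij} = rho(|i - j|), (r_k)_i = rho(i), i,j = 1..k.
Equivalently, Durbin-Levinson gives phi_{kk} iteratively:
  phi_{11} = rho(1)
  phi_{kk} = [rho(k) - sum_{j=1..k-1} phi_{k-1,j} rho(k-j)]
            / [1 - sum_{j=1..k-1} phi_{k-1,j} rho(j)],
  phi_{k,j} = phi_{k-1,j} - phi_{kk} phi_{k-1,k-j},  j = 1..k-1.
Step k = 1:
  phi_11 = rho(1) = 0.2356.
Step k = 2:
  phi_22 = [rho(2) - phi_11 rho(1)] / [1 - phi_11 rho(1)] = [-0.358 - (0.2356)(0.2356)] / [1 - (0.2356)(0.2356)]
         = -0.41350736 / 0.94449264 = -0.437809.
  Update: phi_21 = phi_11 - phi_22 phi_11 = 0.2356 - (-0.437809)(0.2356) = 0.338748.
Step k = 3:
  phi_33 = [rho(3) - phi_21 rho(2) - phi_22 rho(1)] / [1 - phi_21 rho(1) - phi_22 rho(2)]
    numerator   = -0.4787 - (0.338748)(-0.358) - (-0.437809)(0.2356) = -0.25428049
    denominator = 1 - (0.338748)(0.2356) - (-0.437809)(-0.358) = 0.7634554
  phi_33 = -0.25428049 / 0.7634554 = -0.3331.
Therefore phi_{33} = -0.3331.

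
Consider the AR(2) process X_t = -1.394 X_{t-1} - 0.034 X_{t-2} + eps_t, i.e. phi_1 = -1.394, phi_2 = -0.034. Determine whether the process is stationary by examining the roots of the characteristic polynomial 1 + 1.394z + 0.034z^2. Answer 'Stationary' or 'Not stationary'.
\text{Not stationary}

The AR(p) characteristic polynomial is P(z) = 1 + 1.394z + 0.034z^2.
Stationarity requires all roots to lie outside the unit circle, i.e. |z| > 1 for every root.
Set 1 + (1.394) z + (0.034) z^2 = 0, i.e. a z^2 + b z + c = 0 with a = 0.034, b = 1.394, c = 1.
Discriminant D = b^2 - 4ac = (1.394)^2 - 4*(0.034)*1 = 1.943236 - (0.136) = 1.807236.
D >= 0, so the roots are real: z = (-b +/- sqrt(D)) / (2a) = (-1.394 +/- 1.344335) / (0.068).
  z_1 = (-1.394 + 1.344335) / (0.068) = -0.7304,   |z_1| = 0.7304.
  z_2 = (-1.394 - 1.344335) / (0.068) = -40.2696,   |z_2| = 40.2696.
Moduli of all roots: 0.7304, 40.2696.
All moduli strictly greater than 1? No.
Verdict: Not stationary.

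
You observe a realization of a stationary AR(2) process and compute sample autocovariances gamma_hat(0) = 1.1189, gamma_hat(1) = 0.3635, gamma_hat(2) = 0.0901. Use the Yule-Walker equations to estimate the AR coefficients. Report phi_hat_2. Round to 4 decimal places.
\hat\phi_{2} = -0.0280

The Yule-Walker equations for an AR(p) process read, in matrix form,
  Gamma_p phi = r_p,   with   (Gamma_p)_{ij} = gamma(|i - j|),
                       (r_p)_i = gamma(i),   i,j = 1..p.
Substitute the sample gammas (Toeplitz matrix and right-hand side of size 2):
  Gamma_p = [[1.1189, 0.3635], [0.3635, 1.1189]]
  r_p     = [0.3635, 0.0901]
Written out:
  1.1189 phi_1 + 0.3635 phi_2 = 0.3635
  0.3635 phi_1 + 1.1189 phi_2 = 0.0901
Solve by Cramer's rule:
  det = gamma(0)^2 - gamma(1)^2 = (1.1189)^2 - (0.3635)^2 = 1.25193721 - 0.13213225 = 1.11980496
  phi_hat_1 = [gamma(1) gamma(0) - gamma(1) gamma(2)] / det = [(0.3635)(1.1189) - (0.3635)(0.0901)] / 1.11980496 = 0.3739688 / 1.11980496 = 0.334
  phi_hat_2 = [gamma(0) gamma(2) - gamma(1)^2] / det = [(1.1189)(0.0901) - (0.3635)^2] / 1.11980496 = -0.03131936 / 1.11980496 = -0.028
So phi_hat = [0.3340, -0.0280].
Therefore phi_hat_2 = -0.0280.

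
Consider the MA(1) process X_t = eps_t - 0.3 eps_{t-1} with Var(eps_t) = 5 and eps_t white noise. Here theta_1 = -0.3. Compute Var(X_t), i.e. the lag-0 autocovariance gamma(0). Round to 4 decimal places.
\gamma(0) = 5.4500

For an MA(q) process X_t = eps_t + sum_i theta_i eps_{t-i} with
Var(eps_t) = sigma^2, the variance is
  gamma(0) = sigma^2 * (1 + sum_i theta_i^2).
  sum_i theta_i^2 = (-0.3)^2 = 0.09.
  gamma(0) = 5 * (1 + 0.09) = 5 * 1.09 = 5.45, which rounds to 5.4500.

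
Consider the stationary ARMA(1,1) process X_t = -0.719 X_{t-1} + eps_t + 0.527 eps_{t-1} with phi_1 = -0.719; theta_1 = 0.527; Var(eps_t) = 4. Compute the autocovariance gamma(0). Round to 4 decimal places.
\gamma(0) = 4.3053

Multiply the model equation by X_{t-k} and take expectations. With theta_0 = psi_0 = 1 and psi_j the MA(infinity) weights, this gives
  gamma(k) - sum_i phi_i gamma(k-i) = c_k,
  c_k = sigma^2 * sum_{j=k..q} theta_j psi_{j-k}   (c_k = 0 for k > q),
using gamma(-m) = gamma(m).
psi-weights needed (psi_j = theta_j + sum_i phi_i psi_{j-i}):
  psi_1 = theta_1 + phi_1 = 0.527 + (-0.719) = -0.192
Right-hand sides:
  c_0 = sigma^2 (1 + theta_1 psi_1) = 4 * (1 + (0.527)(-0.192)) = 4 * 0.898816 = 3.595264
  c_1 = sigma^2 theta_1 = 4 * (0.527) = 2.108
  c_2 = 0
Equations for k = 0 and k = 1 (AR order 1):
  gamma(0) = phi_1 gamma(1) + c_0
  gamma(1) = phi_1 gamma(0) + c_1
Substituting the second into the first: gamma(0) (1 - phi_1^2) = c_0 + phi_1 c_1, so
  gamma(0) = (c_0 + phi_1 c_1) / (1 - phi_1^2) = (3.595264 + (-0.719)(2.108)) / (1 - (-0.719)^2) = 2.079612 / 0.483039 = 4.305267.
Therefore gamma(0) = 4.3053 (to 4 decimal places).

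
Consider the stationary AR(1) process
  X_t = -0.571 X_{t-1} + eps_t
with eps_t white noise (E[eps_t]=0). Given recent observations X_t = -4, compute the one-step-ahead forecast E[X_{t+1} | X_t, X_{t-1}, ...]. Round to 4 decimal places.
E[X_{t+1} \mid \mathcal F_t] = 2.2840

For an AR(p) model X_t = c + sum_i phi_i X_{t-i} + eps_t, the
one-step-ahead conditional mean is
  E[X_{t+1} | X_t, ...] = c + sum_i phi_i X_{t+1-i}.
Substitute known values:
  E[X_{t+1} | ...] = (-0.571) * (-4)
                   = 2.2840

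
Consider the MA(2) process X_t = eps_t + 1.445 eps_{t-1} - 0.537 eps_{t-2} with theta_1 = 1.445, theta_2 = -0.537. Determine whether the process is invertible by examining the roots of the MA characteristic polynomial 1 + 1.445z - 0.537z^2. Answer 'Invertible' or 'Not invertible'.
\text{Not invertible}

The MA(q) characteristic polynomial is P(z) = 1 + 1.445z - 0.537z^2.
Invertibility requires all roots to lie outside the unit circle, i.e. |z| > 1 for every root.
Set 1 + (1.445) z + (-0.537) z^2 = 0, i.e. a z^2 + b z + c = 0 with a = -0.537, b = 1.445, c = 1.
Discriminant D = b^2 - 4ac = (1.445)^2 - 4*(-0.537)*1 = 2.088025 - (-2.148) = 4.236025.
D >= 0, so the roots are real: z = (-b +/- sqrt(D)) / (2a) = (-1.445 +/- 2.058161) / (-1.074).
  z_1 = (-1.445 + 2.058161) / (-1.074) = -0.5709,   |z_1| = 0.5709.
  z_2 = (-1.445 - 2.058161) / (-1.074) = 3.2618,   |z_2| = 3.2618.
Moduli of all roots: 0.5709, 3.2618.
All moduli strictly greater than 1? No.
Verdict: Not invertible.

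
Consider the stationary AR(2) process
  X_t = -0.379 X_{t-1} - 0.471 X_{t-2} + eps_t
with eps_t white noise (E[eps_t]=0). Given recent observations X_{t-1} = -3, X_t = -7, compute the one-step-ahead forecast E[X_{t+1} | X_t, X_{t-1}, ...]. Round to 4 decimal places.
E[X_{t+1} \mid \mathcal F_t] = 4.0660

For an AR(p) model X_t = c + sum_i phi_i X_{t-i} + eps_t, the
one-step-ahead conditional mean is
  E[X_{t+1} | X_t, ...] = c + sum_i phi_i X_{t+1-i}.
Substitute known values:
  E[X_{t+1} | ...] = (-0.379) * (-7) + (-0.471) * (-3)
                   = 4.0660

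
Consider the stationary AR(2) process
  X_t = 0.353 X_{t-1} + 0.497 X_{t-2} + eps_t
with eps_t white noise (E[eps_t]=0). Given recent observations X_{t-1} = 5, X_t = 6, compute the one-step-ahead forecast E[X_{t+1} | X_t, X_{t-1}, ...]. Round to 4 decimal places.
E[X_{t+1} \mid \mathcal F_t] = 4.6030

For an AR(p) model X_t = c + sum_i phi_i X_{t-i} + eps_t, the
one-step-ahead conditional mean is
  E[X_{t+1} | X_t, ...] = c + sum_i phi_i X_{t+1-i}.
Substitute known values:
  E[X_{t+1} | ...] = (0.353) * (6) + (0.497) * (5)
                   = 4.6030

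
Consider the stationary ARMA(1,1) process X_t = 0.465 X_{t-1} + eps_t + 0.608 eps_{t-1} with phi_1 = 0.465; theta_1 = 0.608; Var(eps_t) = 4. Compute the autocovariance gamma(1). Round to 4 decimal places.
\gamma(1) = 7.0243

Multiply the model equation by X_{t-k} and take expectations. With theta_0 = psi_0 = 1 and psi_j the MA(infinity) weights, this gives
  gamma(k) - sum_i phi_i gamma(k-i) = c_k,
  c_k = sigma^2 * sum_{j=k..q} theta_j psi_{j-k}   (c_k = 0 for k > q),
using gamma(-m) = gamma(m).
psi-weights needed (psi_j = theta_j + sum_i phi_i psi_{j-i}):
  psi_1 = theta_1 + phi_1 = 0.608 + (0.465) = 1.073
Right-hand sides:
  c_0 = sigma^2 (1 + theta_1 psi_1) = 4 * (1 + (0.608)(1.073)) = 4 * 1.652384 = 6.609536
  c_1 = sigma^2 theta_1 = 4 * (0.608) = 2.432
  c_2 = 0
Equations for k = 0 and k = 1 (AR order 1):
  gamma(0) = phi_1 gamma(1) + c_0
  gamma(1) = phi_1 gamma(0) + c_1
Substituting the second into the first: gamma(0) (1 - phi_1^2) = c_0 + phi_1 c_1, so
  gamma(0) = (c_0 + phi_1 c_1) / (1 - phi_1^2) = (6.609536 + (0.465)(2.432)) / (1 - (0.465)^2) = 7.740416 / 0.783775 = 9.875814.
  gamma(1) = phi_1 gamma(0) + c_1 = (0.465)(9.875814) + (2.432) = 7.024253.
Therefore gamma(1) = 7.0243 (to 4 decimal places).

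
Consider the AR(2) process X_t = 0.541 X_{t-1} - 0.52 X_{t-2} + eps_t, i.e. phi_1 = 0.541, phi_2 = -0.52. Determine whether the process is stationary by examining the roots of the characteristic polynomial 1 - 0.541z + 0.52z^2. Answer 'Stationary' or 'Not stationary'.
\text{Stationary}

The AR(p) characteristic polynomial is P(z) = 1 - 0.541z + 0.52z^2.
Stationarity requires all roots to lie outside the unit circle, i.e. |z| > 1 for every root.
Set 1 + (-0.541) z + (0.52) z^2 = 0, i.e. a z^2 + b z + c = 0 with a = 0.52, b = -0.541, c = 1.
Discriminant D = b^2 - 4ac = (-0.541)^2 - 4*(0.52)*1 = 0.292681 - (2.08) = -1.787319.
D < 0, so the roots are the complex-conjugate pair z = (-b +/- i sqrt(-D)) / (2a) = 0.5202 +/- 1.2855i.
For a conjugate pair |z|^2 = z * conj(z) = (product of roots) = c/a = 1/(0.52) = 1.923077, so |z| = sqrt(1.923077) = 1.3868 for both roots.
Moduli of all roots: 1.3868, 1.3868.
All moduli strictly greater than 1? Yes.
Verdict: Stationary.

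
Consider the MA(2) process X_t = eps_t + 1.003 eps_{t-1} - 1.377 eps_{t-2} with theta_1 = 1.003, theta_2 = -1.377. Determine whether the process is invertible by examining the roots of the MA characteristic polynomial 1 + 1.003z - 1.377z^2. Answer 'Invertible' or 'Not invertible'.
\text{Not invertible}

The MA(q) characteristic polynomial is P(z) = 1 + 1.003z - 1.377z^2.
Invertibility requires all roots to lie outside the unit circle, i.e. |z| > 1 for every root.
Set 1 + (1.003) z + (-1.377) z^2 = 0, i.e. a z^2 + b z + c = 0 with a = -1.377, b = 1.003, c = 1.
Discriminant D = b^2 - 4ac = (1.003)^2 - 4*(-1.377)*1 = 1.006009 - (-5.508) = 6.514009.
D >= 0, so the roots are real: z = (-b +/- sqrt(D)) / (2a) = (-1.003 +/- 2.552256) / (-2.754).
  z_1 = (-1.003 + 2.552256) / (-2.754) = -0.5625,   |z_1| = 0.5625.
  z_2 = (-1.003 - 2.552256) / (-2.754) = 1.2909,   |z_2| = 1.2909.
Moduli of all roots: 0.5625, 1.2909.
All moduli strictly greater than 1? No.
Verdict: Not invertible.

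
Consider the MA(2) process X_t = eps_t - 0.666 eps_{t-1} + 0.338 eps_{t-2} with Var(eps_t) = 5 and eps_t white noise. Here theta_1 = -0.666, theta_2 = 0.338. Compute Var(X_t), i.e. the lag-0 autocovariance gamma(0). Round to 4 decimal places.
\gamma(0) = 7.7890

For an MA(q) process X_t = eps_t + sum_i theta_i eps_{t-i} with
Var(eps_t) = sigma^2, the variance is
  gamma(0) = sigma^2 * (1 + sum_i theta_i^2).
  sum_i theta_i^2 = (-0.666)^2 + (0.338)^2 = 0.443556 + 0.114244 = 0.5578.
  gamma(0) = 5 * (1 + 0.5578) = 5 * 1.5578 = 7.789, which rounds to 7.7890.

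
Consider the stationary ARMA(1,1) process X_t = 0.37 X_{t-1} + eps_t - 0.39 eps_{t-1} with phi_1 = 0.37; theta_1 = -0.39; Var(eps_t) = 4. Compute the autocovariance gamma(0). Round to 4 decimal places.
\gamma(0) = 4.0019

Multiply the model equation by X_{t-k} and take expectations. With theta_0 = psi_0 = 1 and psi_j the MA(infinity) weights, this gives
  gamma(k) - sum_i phi_i gamma(k-i) = c_k,
  c_k = sigma^2 * sum_{j=k..q} theta_j psi_{j-k}   (c_k = 0 for k > q),
using gamma(-m) = gamma(m).
psi-weights needed (psi_j = theta_j + sum_i phi_i psi_{j-i}):
  psi_1 = theta_1 + phi_1 = -0.39 + (0.37) = -0.02
Right-hand sides:
  c_0 = sigma^2 (1 + theta_1 psi_1) = 4 * (1 + (-0.39)(-0.02)) = 4 * 1.0078 = 4.0312
  c_1 = sigma^2 theta_1 = 4 * (-0.39) = -1.56
  c_2 = 0
Equations for k = 0 and k = 1 (AR order 1):
  gamma(0) = phi_1 gamma(1) + c_0
  gamma(1) = phi_1 gamma(0) + c_1
Substituting the second into the first: gamma(0) (1 - phi_1^2) = c_0 + phi_1 c_1, so
  gamma(0) = (c_0 + phi_1 c_1) / (1 - phi_1^2) = (4.0312 + (0.37)(-1.56)) / (1 - (0.37)^2) = 3.454 / 0.8631 = 4.001854.
Therefore gamma(0) = 4.0019 (to 4 decimal places).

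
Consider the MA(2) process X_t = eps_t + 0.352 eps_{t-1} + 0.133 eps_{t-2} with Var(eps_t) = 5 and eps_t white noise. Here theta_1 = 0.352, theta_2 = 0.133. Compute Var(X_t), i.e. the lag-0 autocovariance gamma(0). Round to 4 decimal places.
\gamma(0) = 5.7080

For an MA(q) process X_t = eps_t + sum_i theta_i eps_{t-i} with
Var(eps_t) = sigma^2, the variance is
  gamma(0) = sigma^2 * (1 + sum_i theta_i^2).
  sum_i theta_i^2 = (0.352)^2 + (0.133)^2 = 0.123904 + 0.017689 = 0.141593.
  gamma(0) = 5 * (1 + 0.141593) = 5 * 1.141593 = 5.707965, which rounds to 5.7080.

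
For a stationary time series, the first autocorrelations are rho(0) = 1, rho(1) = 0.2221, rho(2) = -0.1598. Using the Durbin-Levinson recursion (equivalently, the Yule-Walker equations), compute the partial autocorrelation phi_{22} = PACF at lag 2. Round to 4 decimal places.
\phi_{22} = -0.2200

The PACF at lag k is phi_{kk}, the last component of the solution
to the Yule-Walker system G_k phi = r_k where
  (G_k)_{ij} = rho(|i - j|), (r_k)_i = rho(i), i,j = 1..k.
Equivalently, Durbin-Levinson gives phi_{kk} iteratively:
  phi_{11} = rho(1)
  phi_{kk} = [rho(k) - sum_{j=1..k-1} phi_{k-1,j} rho(k-j)]
            / [1 - sum_{j=1..k-1} phi_{k-1,j} rho(j)],
  phi_{k,j} = phi_{k-1,j} - phi_{kk} phi_{k-1,k-j},  j = 1..k-1.
Step k = 1:
  phi_11 = rho(1) = 0.2221.
Step k = 2:
  phi_22 = [rho(2) - phi_11 rho(1)] / [1 - phi_11 rho(1)] = [-0.1598 - (0.2221)(0.2221)] / [1 - (0.2221)(0.2221)]
         = -0.20912841 / 0.95067159 = -0.22.
Therefore phi_{22} = -0.2200.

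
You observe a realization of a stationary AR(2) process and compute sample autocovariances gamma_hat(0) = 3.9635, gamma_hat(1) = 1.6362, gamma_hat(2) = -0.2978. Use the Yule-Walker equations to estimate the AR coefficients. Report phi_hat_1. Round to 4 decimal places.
\hat\phi_{1} = 0.5350

The Yule-Walker equations for an AR(p) process read, in matrix form,
  Gamma_p phi = r_p,   with   (Gamma_p)_{ij} = gamma(|i - j|),
                       (r_p)_i = gamma(i),   i,j = 1..p.
Substitute the sample gammas (Toeplitz matrix and right-hand side of size 2):
  Gamma_p = [[3.9635, 1.6362], [1.6362, 3.9635]]
  r_p     = [1.6362, -0.2978]
Written out:
  3.9635 phi_1 + 1.6362 phi_2 = 1.6362
  1.6362 phi_1 + 3.9635 phi_2 = -0.2978
Solve by Cramer's rule:
  det = gamma(0)^2 - gamma(1)^2 = (3.9635)^2 - (1.6362)^2 = 15.70933225 - 2.67715044 = 13.03218181
  phi_hat_1 = [gamma(1) gamma(0) - gamma(1) gamma(2)] / det = [(1.6362)(3.9635) - (1.6362)(-0.2978)] / 13.03218181 = 6.97233906 / 13.03218181 = 0.535
  phi_hat_2 = [gamma(0) gamma(2) - gamma(1)^2] / det = [(3.9635)(-0.2978) - (1.6362)^2] / 13.03218181 = -3.85748074 / 13.03218181 = -0.296
So phi_hat = [0.5350, -0.2960].
Therefore phi_hat_1 = 0.5350.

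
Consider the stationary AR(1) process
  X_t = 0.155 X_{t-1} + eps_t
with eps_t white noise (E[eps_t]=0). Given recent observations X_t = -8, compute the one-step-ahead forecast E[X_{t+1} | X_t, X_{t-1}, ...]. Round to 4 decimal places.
E[X_{t+1} \mid \mathcal F_t] = -1.2400

For an AR(p) model X_t = c + sum_i phi_i X_{t-i} + eps_t, the
one-step-ahead conditional mean is
  E[X_{t+1} | X_t, ...] = c + sum_i phi_i X_{t+1-i}.
Substitute known values:
  E[X_{t+1} | ...] = (0.155) * (-8)
                   = -1.2400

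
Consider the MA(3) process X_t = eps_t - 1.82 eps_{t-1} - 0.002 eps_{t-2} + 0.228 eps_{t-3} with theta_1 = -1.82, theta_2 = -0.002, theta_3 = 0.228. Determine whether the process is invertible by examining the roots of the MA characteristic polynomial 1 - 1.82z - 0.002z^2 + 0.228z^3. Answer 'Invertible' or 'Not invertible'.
\text{Not invertible}

The MA(q) characteristic polynomial is P(z) = 1 - 1.82z - 0.002z^2 + 0.228z^3.
Invertibility requires all roots to lie outside the unit circle, i.e. |z| > 1 for every root.
Degree 3: look for a simple real root z0 first, then factor out (1 - z/z0) and solve the remaining quadratic.
Testing z0 = 2.5: P(2.5) = 1 + (-1.82)(2.5) + (-0.002)(2.5)^2 + (0.228)(2.5)^3
  = 1 + (-4.55) + (-0.0125) + (3.5625) = 0.  So z_0 = 2.5 is a root, |z_0| = 2.5.
Divide out the factor (1 - 0.4 z) = (1 - z/z0) (since 1/z0 = 0.4):
  P(z) = (1 - 0.4 z)(1 + (-1.42) z + (-0.57) z^2)
  [check: z-coef -1.42 - (0.4) = -1.82; z^2-coef -0.57 - (0.4)(-1.42) = -0.002; z^3-coef -(0.4)(-0.57) = 0.228.]
Remaining roots from the quadratic factor 1 + (-1.42) z + (-0.57) z^2:
  Set 1 + (-1.42) z + (-0.57) z^2 = 0, i.e. a z^2 + b z + c = 0 with a = -0.57, b = -1.42, c = 1.
  Discriminant D = b^2 - 4ac = (-1.42)^2 - 4*(-0.57)*1 = 2.0164 - (-2.28) = 4.2964.
  D >= 0, so the roots are real: z = (-b +/- sqrt(D)) / (2a) = (1.42 +/- 2.072776) / (-1.14).
    z_1 = (1.42 + 2.072776) / (-1.14) = -3.0638,   |z_1| = 3.0638.
    z_2 = (1.42 - 2.072776) / (-1.14) = 0.5726,   |z_2| = 0.5726.
Moduli of all roots: 2.5000, 3.0638, 0.5726.
All moduli strictly greater than 1? No.
Verdict: Not invertible.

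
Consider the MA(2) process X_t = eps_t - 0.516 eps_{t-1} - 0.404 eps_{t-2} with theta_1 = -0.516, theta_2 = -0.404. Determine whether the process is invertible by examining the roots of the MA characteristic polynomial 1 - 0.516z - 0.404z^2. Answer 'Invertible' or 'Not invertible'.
\text{Invertible}

The MA(q) characteristic polynomial is P(z) = 1 - 0.516z - 0.404z^2.
Invertibility requires all roots to lie outside the unit circle, i.e. |z| > 1 for every root.
Set 1 + (-0.516) z + (-0.404) z^2 = 0, i.e. a z^2 + b z + c = 0 with a = -0.404, b = -0.516, c = 1.
Discriminant D = b^2 - 4ac = (-0.516)^2 - 4*(-0.404)*1 = 0.266256 - (-1.616) = 1.882256.
D >= 0, so the roots are real: z = (-b +/- sqrt(D)) / (2a) = (0.516 +/- 1.371953) / (-0.808).
  z_1 = (0.516 + 1.371953) / (-0.808) = -2.3366,   |z_1| = 2.3366.
  z_2 = (0.516 - 1.371953) / (-0.808) = 1.0593,   |z_2| = 1.0593.
Moduli of all roots: 2.3366, 1.0593.
All moduli strictly greater than 1? Yes.
Verdict: Invertible.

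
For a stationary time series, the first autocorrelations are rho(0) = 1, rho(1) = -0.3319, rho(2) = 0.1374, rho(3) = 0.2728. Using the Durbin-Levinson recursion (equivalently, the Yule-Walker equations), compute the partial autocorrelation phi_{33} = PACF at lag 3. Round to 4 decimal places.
\phi_{33} = 0.3680

The PACF at lag k is phi_{kk}, the last component of the solution
to the Yule-Walker system G_k phi = r_k where
  (G_k)_{ij} = rho(|i - j|), (r_k)_i = rho(i), i,j = 1..k.
Equivalently, Durbin-Levinson gives phi_{kk} iteratively:
  phi_{11} = rho(1)
  phi_{kk} = [rho(k) - sum_{j=1..k-1} phi_{k-1,j} rho(k-j)]
            / [1 - sum_{j=1..k-1} phi_{k-1,j} rho(j)],
  phi_{k,j} = phi_{k-1,j} - phi_{kk} phi_{k-1,k-j},  j = 1..k-1.
Step k = 1:
  phi_11 = rho(1) = -0.3319.
Step k = 2:
  phi_22 = [rho(2) - phi_11 rho(1)] / [1 - phi_11 rho(1)] = [0.1374 - (-0.3319)(-0.3319)] / [1 - (-0.3319)(-0.3319)]
         = 0.02724239 / 0.88984239 = 0.030615.
  Update: phi_21 = phi_11 - phi_22 phi_11 = -0.3319 - (0.030615)(-0.3319) = -0.321739.
Step k = 3:
  phi_33 = [rho(3) - phi_21 rho(2) - phi_22 rho(1)] / [1 - phi_21 rho(1) - phi_22 rho(2)]
    numerator   = 0.2728 - (-0.321739)(0.1374) - (0.030615)(-0.3319) = 0.327168
    denominator = 1 - (-0.321739)(-0.3319) - (0.030615)(0.1374) = 0.88900837
  phi_33 = 0.327168 / 0.88900837 = 0.368.
Therefore phi_{33} = 0.3680.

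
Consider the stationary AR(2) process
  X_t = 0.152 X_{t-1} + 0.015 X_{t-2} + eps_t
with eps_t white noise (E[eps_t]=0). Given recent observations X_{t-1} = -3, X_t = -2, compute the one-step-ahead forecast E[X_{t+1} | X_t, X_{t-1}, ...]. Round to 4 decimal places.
E[X_{t+1} \mid \mathcal F_t] = -0.3490

For an AR(p) model X_t = c + sum_i phi_i X_{t-i} + eps_t, the
one-step-ahead conditional mean is
  E[X_{t+1} | X_t, ...] = c + sum_i phi_i X_{t+1-i}.
Substitute known values:
  E[X_{t+1} | ...] = (0.152) * (-2) + (0.015) * (-3)
                   = -0.3490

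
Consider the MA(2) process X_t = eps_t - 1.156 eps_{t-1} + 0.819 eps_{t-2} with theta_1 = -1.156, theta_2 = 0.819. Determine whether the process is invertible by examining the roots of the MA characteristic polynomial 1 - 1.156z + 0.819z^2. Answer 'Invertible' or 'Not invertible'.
\text{Invertible}

The MA(q) characteristic polynomial is P(z) = 1 - 1.156z + 0.819z^2.
Invertibility requires all roots to lie outside the unit circle, i.e. |z| > 1 for every root.
Set 1 + (-1.156) z + (0.819) z^2 = 0, i.e. a z^2 + b z + c = 0 with a = 0.819, b = -1.156, c = 1.
Discriminant D = b^2 - 4ac = (-1.156)^2 - 4*(0.819)*1 = 1.336336 - (3.276) = -1.939664.
D < 0, so the roots are the complex-conjugate pair z = (-b +/- i sqrt(-D)) / (2a) = 0.7057 +/- 0.8503i.
For a conjugate pair |z|^2 = z * conj(z) = (product of roots) = c/a = 1/(0.819) = 1.221001, so |z| = sqrt(1.221001) = 1.105 for both roots.
Moduli of all roots: 1.1050, 1.1050.
All moduli strictly greater than 1? Yes.
Verdict: Invertible.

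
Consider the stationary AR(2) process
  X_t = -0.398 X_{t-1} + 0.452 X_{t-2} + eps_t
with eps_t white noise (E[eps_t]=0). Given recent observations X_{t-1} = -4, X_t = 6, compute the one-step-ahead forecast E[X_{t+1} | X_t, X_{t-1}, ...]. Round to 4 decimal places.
E[X_{t+1} \mid \mathcal F_t] = -4.1960

For an AR(p) model X_t = c + sum_i phi_i X_{t-i} + eps_t, the
one-step-ahead conditional mean is
  E[X_{t+1} | X_t, ...] = c + sum_i phi_i X_{t+1-i}.
Substitute known values:
  E[X_{t+1} | ...] = (-0.398) * (6) + (0.452) * (-4)
                   = -4.1960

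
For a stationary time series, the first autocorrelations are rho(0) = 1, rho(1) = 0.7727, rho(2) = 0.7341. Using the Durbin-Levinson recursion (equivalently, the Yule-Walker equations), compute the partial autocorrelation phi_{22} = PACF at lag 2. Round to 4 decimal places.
\phi_{22} = 0.3401

The PACF at lag k is phi_{kk}, the last component of the solution
to the Yule-Walker system G_k phi = r_k where
  (G_k)_{ij} = rho(|i - j|), (r_k)_i = rho(i), i,j = 1..k.
Equivalently, Durbin-Levinson gives phi_{kk} iteratively:
  phi_{11} = rho(1)
  phi_{kk} = [rho(k) - sum_{j=1..k-1} phi_{k-1,j} rho(k-j)]
            / [1 - sum_{j=1..k-1} phi_{k-1,j} rho(j)],
  phi_{k,j} = phi_{k-1,j} - phi_{kk} phi_{k-1,k-j},  j = 1..k-1.
Step k = 1:
  phi_11 = rho(1) = 0.7727.
Step k = 2:
  phi_22 = [rho(2) - phi_11 rho(1)] / [1 - phi_11 rho(1)] = [0.7341 - (0.7727)(0.7727)] / [1 - (0.7727)(0.7727)]
         = 0.13703471 / 0.40293471 = 0.3401.
Therefore phi_{22} = 0.3401.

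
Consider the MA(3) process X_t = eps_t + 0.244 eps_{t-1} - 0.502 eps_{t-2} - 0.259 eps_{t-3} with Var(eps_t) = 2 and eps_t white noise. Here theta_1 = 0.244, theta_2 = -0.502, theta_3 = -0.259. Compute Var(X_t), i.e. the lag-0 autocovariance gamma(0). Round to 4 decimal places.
\gamma(0) = 2.7572

For an MA(q) process X_t = eps_t + sum_i theta_i eps_{t-i} with
Var(eps_t) = sigma^2, the variance is
  gamma(0) = sigma^2 * (1 + sum_i theta_i^2).
  sum_i theta_i^2 = (0.244)^2 + (-0.502)^2 + (-0.259)^2 = 0.059536 + 0.252004 + 0.067081 = 0.378621.
  gamma(0) = 2 * (1 + 0.378621) = 2 * 1.378621 = 2.757242, which rounds to 2.7572.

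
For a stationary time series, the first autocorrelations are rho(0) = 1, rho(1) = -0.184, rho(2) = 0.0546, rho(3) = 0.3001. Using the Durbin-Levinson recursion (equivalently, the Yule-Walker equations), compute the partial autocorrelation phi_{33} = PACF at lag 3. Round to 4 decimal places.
\phi_{33} = 0.3250

The PACF at lag k is phi_{kk}, the last component of the solution
to the Yule-Walker system G_k phi = r_k where
  (G_k)_{ij} = rho(|i - j|), (r_k)_i = rho(i), i,j = 1..k.
Equivalently, Durbin-Levinson gives phi_{kk} iteratively:
  phi_{11} = rho(1)
  phi_{kk} = [rho(k) - sum_{j=1..k-1} phi_{k-1,j} rho(k-j)]
            / [1 - sum_{j=1..k-1} phi_{k-1,j} rho(j)],
  phi_{k,j} = phi_{k-1,j} - phi_{kk} phi_{k-1,k-j},  j = 1..k-1.
Step k = 1:
  phi_11 = rho(1) = -0.184.
Step k = 2:
  phi_22 = [rho(2) - phi_11 rho(1)] / [1 - phi_11 rho(1)] = [0.0546 - (-0.184)(-0.184)] / [1 - (-0.184)(-0.184)]
         = 0.020744 / 0.966144 = 0.021471.
  Update: phi_21 = phi_11 - phi_22 phi_11 = -0.184 - (0.021471)(-0.184) = -0.180049.
Step k = 3:
  phi_33 = [rho(3) - phi_21 rho(2) - phi_22 rho(1)] / [1 - phi_21 rho(1) - phi_22 rho(2)]
    numerator   = 0.3001 - (-0.180049)(0.0546) - (0.021471)(-0.184) = 0.31388134
    denominator = 1 - (-0.180049)(-0.184) - (0.021471)(0.0546) = 0.96569861
  phi_33 = 0.31388134 / 0.96569861 = 0.325.
Therefore phi_{33} = 0.3250.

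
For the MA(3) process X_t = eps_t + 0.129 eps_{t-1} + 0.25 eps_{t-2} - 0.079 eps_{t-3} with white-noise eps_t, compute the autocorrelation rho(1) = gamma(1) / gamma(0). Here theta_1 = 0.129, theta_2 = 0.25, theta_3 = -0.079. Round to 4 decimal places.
\rho(1) = 0.1304

For an MA(q) process with theta_0 = 1, the autocovariance is
  gamma(k) = sigma^2 * sum_{i=0..q-k} theta_i * theta_{i+k},
and rho(k) = gamma(k) / gamma(0). Sigma^2 cancels.
  numerator   = (1)*(0.129) + (0.129)*(0.25) + (0.25)*(-0.079) = 0.1415.
  denominator = (1)^2 + (0.129)^2 + (0.25)^2 + (-0.079)^2 = 1.085382.
  rho(1) = 0.1415 / 1.085382 = 0.1304.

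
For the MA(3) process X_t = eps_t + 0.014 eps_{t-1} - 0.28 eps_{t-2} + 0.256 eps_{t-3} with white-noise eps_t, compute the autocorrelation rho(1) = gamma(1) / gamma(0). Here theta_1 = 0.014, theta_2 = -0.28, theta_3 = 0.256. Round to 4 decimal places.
\rho(1) = -0.0538

For an MA(q) process with theta_0 = 1, the autocovariance is
  gamma(k) = sigma^2 * sum_{i=0..q-k} theta_i * theta_{i+k},
and rho(k) = gamma(k) / gamma(0). Sigma^2 cancels.
  numerator   = (1)*(0.014) + (0.014)*(-0.28) + (-0.28)*(0.256) = -0.0616.
  denominator = (1)^2 + (0.014)^2 + (-0.28)^2 + (0.256)^2 = 1.144132.
  rho(1) = -0.0616 / 1.144132 = -0.0538.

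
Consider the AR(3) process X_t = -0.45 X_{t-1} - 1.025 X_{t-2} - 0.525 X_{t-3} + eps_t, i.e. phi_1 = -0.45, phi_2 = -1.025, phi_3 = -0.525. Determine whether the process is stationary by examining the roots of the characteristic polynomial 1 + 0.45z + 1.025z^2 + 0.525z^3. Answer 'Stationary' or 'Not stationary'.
\text{Not stationary}

The AR(p) characteristic polynomial is P(z) = 1 + 0.45z + 1.025z^2 + 0.525z^3.
Stationarity requires all roots to lie outside the unit circle, i.e. |z| > 1 for every root.
Degree 3: look for a simple real root z0 first, then factor out (1 - z/z0) and solve the remaining quadratic.
Testing z0 = -2: P(-2) = 1 + (0.45)(-2) + (1.025)(-2)^2 + (0.525)(-2)^3
  = 1 + (-0.9) + (4.1) + (-4.2) = 0.  So z_0 = -2 is a root, |z_0| = 2.
Divide out the factor (1 + 0.5 z) = (1 - z/z0) (since 1/z0 = -0.5):
  P(z) = (1 + 0.5 z)(1 + (-0.05) z + (1.05) z^2)
  [check: z-coef -0.05 - (-0.5) = 0.45; z^2-coef 1.05 - (-0.5)(-0.05) = 1.025; z^3-coef -(-0.5)(1.05) = 0.525.]
Remaining roots from the quadratic factor 1 + (-0.05) z + (1.05) z^2:
  Set 1 + (-0.05) z + (1.05) z^2 = 0, i.e. a z^2 + b z + c = 0 with a = 1.05, b = -0.05, c = 1.
  Discriminant D = b^2 - 4ac = (-0.05)^2 - 4*(1.05)*1 = 0.0025 - (4.2) = -4.1975.
  D < 0, so the roots are the complex-conjugate pair z = (-b +/- i sqrt(-D)) / (2a) = 0.0238 +/- 0.9756i.
  For a conjugate pair |z|^2 = z * conj(z) = (product of roots) = c/a = 1/(1.05) = 0.952381, so |z| = sqrt(0.952381) = 0.9759 for both roots.
Moduli of all roots: 2.0000, 0.9759, 0.9759.
All moduli strictly greater than 1? No.
Verdict: Not stationary.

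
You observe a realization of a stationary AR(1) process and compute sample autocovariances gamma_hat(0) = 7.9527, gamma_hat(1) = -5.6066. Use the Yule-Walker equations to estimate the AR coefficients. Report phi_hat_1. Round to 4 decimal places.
\hat\phi_{1} = -0.7050

The Yule-Walker equations for an AR(p) process read, in matrix form,
  Gamma_p phi = r_p,   with   (Gamma_p)_{ij} = gamma(|i - j|),
                       (r_p)_i = gamma(i),   i,j = 1..p.
Substitute the sample gammas (Toeplitz matrix and right-hand side of size 1):
  Gamma_p = [[7.9527]]
  r_p     = [-5.6066]
With p = 1 this is the single equation gamma(0) phi_1 = gamma(1):
  phi_hat_1 = gamma(1) / gamma(0) = -5.6066 / 7.9527 = -0.7050.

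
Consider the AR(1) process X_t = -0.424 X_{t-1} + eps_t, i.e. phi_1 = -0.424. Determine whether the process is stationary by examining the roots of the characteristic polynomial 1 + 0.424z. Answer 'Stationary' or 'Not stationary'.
\text{Stationary}

The AR(p) characteristic polynomial is P(z) = 1 + 0.424z.
Stationarity requires all roots to lie outside the unit circle, i.e. |z| > 1 for every root.
This is linear in z: 1 + (0.424) z = 0  =>  z = -1/(0.424) = -2.358491,  |z| = 2.358491.
Moduli of all roots: 2.3585.
All moduli strictly greater than 1? Yes.
Verdict: Stationary.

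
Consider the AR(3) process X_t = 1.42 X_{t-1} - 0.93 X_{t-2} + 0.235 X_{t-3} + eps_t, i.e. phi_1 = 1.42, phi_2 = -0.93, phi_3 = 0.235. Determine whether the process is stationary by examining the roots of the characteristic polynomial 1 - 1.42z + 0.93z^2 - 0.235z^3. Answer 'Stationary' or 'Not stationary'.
\text{Stationary}

The AR(p) characteristic polynomial is P(z) = 1 - 1.42z + 0.93z^2 - 0.235z^3.
Stationarity requires all roots to lie outside the unit circle, i.e. |z| > 1 for every root.
Degree 3: look for a simple real root z0 first, then factor out (1 - z/z0) and solve the remaining quadratic.
Testing z0 = 2: P(2) = 1 + (-1.42)(2) + (0.93)(2)^2 + (-0.235)(2)^3
  = 1 + (-2.84) + (3.72) + (-1.88) = 0.  So z_0 = 2 is a root, |z_0| = 2.
Divide out the factor (1 - 0.5 z) = (1 - z/z0) (since 1/z0 = 0.5):
  P(z) = (1 - 0.5 z)(1 + (-0.92) z + (0.47) z^2)
  [check: z-coef -0.92 - (0.5) = -1.42; z^2-coef 0.47 - (0.5)(-0.92) = 0.93; z^3-coef -(0.5)(0.47) = -0.235.]
Remaining roots from the quadratic factor 1 + (-0.92) z + (0.47) z^2:
  Set 1 + (-0.92) z + (0.47) z^2 = 0, i.e. a z^2 + b z + c = 0 with a = 0.47, b = -0.92, c = 1.
  Discriminant D = b^2 - 4ac = (-0.92)^2 - 4*(0.47)*1 = 0.8464 - (1.88) = -1.0336.
  D < 0, so the roots are the complex-conjugate pair z = (-b +/- i sqrt(-D)) / (2a) = 0.9787 +/- 1.0816i.
  For a conjugate pair |z|^2 = z * conj(z) = (product of roots) = c/a = 1/(0.47) = 2.12766, so |z| = sqrt(2.12766) = 1.4586 for both roots.
Moduli of all roots: 2.0000, 1.4586, 1.4586.
All moduli strictly greater than 1? Yes.
Verdict: Stationary.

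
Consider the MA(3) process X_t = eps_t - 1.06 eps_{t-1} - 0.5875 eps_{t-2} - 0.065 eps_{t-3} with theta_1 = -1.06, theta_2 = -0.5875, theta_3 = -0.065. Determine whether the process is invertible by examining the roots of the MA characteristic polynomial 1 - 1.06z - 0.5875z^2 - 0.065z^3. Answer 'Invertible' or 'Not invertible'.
\text{Not invertible}

The MA(q) characteristic polynomial is P(z) = 1 - 1.06z - 0.5875z^2 - 0.065z^3.
Invertibility requires all roots to lie outside the unit circle, i.e. |z| > 1 for every root.
Degree 3: look for a simple real root z0 first, then factor out (1 - z/z0) and solve the remaining quadratic.
Testing z0 = -4: P(-4) = 1 + (-1.06)(-4) + (-0.5875)(-4)^2 + (-0.065)(-4)^3
  = 1 + (4.24) + (-9.4) + (4.16) = 0.  So z_0 = -4 is a root, |z_0| = 4.
Divide out the factor (1 + 0.25 z) = (1 - z/z0) (since 1/z0 = -0.25):
  P(z) = (1 + 0.25 z)(1 + (-1.31) z + (-0.26) z^2)
  [check: z-coef -1.31 - (-0.25) = -1.06; z^2-coef -0.26 - (-0.25)(-1.31) = -0.5875; z^3-coef -(-0.25)(-0.26) = -0.065.]
Remaining roots from the quadratic factor 1 + (-1.31) z + (-0.26) z^2:
  Set 1 + (-1.31) z + (-0.26) z^2 = 0, i.e. a z^2 + b z + c = 0 with a = -0.26, b = -1.31, c = 1.
  Discriminant D = b^2 - 4ac = (-1.31)^2 - 4*(-0.26)*1 = 1.7161 - (-1.04) = 2.7561.
  D >= 0, so the roots are real: z = (-b +/- sqrt(D)) / (2a) = (1.31 +/- 1.660151) / (-0.52).
    z_1 = (1.31 + 1.660151) / (-0.52) = -5.7118,   |z_1| = 5.7118.
    z_2 = (1.31 - 1.660151) / (-0.52) = 0.6734,   |z_2| = 0.6734.
Moduli of all roots: 4.0000, 5.7118, 0.6734.
All moduli strictly greater than 1? No.
Verdict: Not invertible.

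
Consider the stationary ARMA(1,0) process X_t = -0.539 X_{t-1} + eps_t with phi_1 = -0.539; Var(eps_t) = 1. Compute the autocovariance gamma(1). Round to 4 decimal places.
\gamma(1) = -0.7597

Multiply the model equation by X_{t-k} and take expectations. With theta_0 = psi_0 = 1 and psi_j the MA(infinity) weights, this gives
  gamma(k) - sum_i phi_i gamma(k-i) = c_k,
  c_k = sigma^2 * sum_{j=k..q} theta_j psi_{j-k}   (c_k = 0 for k > q),
using gamma(-m) = gamma(m).
Pure AR (q = 0): c_0 = sigma^2 = 1, c_k = 0 for k >= 1.
Equations for k = 0 and k = 1 (AR order 1):
  gamma(0) = phi_1 gamma(1) + c_0
  gamma(1) = phi_1 gamma(0) + c_1
Substituting the second into the first: gamma(0) (1 - phi_1^2) = c_0 + phi_1 c_1, so
  gamma(0) = c_0 / (1 - phi_1^2) = 1 / (1 - (-0.539)^2) = 1 / 0.709479 = 1.409485.
  gamma(1) = phi_1 gamma(0) = (-0.539)(1.409485) = -0.759712.
Therefore gamma(1) = -0.7597 (to 4 decimal places).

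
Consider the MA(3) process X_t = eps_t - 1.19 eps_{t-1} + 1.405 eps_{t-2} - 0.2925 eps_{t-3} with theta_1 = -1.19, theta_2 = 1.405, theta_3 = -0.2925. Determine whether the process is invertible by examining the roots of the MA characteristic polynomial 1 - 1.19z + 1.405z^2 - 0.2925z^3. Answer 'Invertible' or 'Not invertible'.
\text{Not invertible}

The MA(q) characteristic polynomial is P(z) = 1 - 1.19z + 1.405z^2 - 0.2925z^3.
Invertibility requires all roots to lie outside the unit circle, i.e. |z| > 1 for every root.
Degree 3: look for a simple real root z0 first, then factor out (1 - z/z0) and solve the remaining quadratic.
Testing z0 = 4: P(4) = 1 + (-1.19)(4) + (1.405)(4)^2 + (-0.2925)(4)^3
  = 1 + (-4.76) + (22.48) + (-18.72) = 0.  So z_0 = 4 is a root, |z_0| = 4.
Divide out the factor (1 - 0.25 z) = (1 - z/z0) (since 1/z0 = 0.25):
  P(z) = (1 - 0.25 z)(1 + (-0.94) z + (1.17) z^2)
  [check: z-coef -0.94 - (0.25) = -1.19; z^2-coef 1.17 - (0.25)(-0.94) = 1.405; z^3-coef -(0.25)(1.17) = -0.2925.]
Remaining roots from the quadratic factor 1 + (-0.94) z + (1.17) z^2:
  Set 1 + (-0.94) z + (1.17) z^2 = 0, i.e. a z^2 + b z + c = 0 with a = 1.17, b = -0.94, c = 1.
  Discriminant D = b^2 - 4ac = (-0.94)^2 - 4*(1.17)*1 = 0.8836 - (4.68) = -3.7964.
  D < 0, so the roots are the complex-conjugate pair z = (-b +/- i sqrt(-D)) / (2a) = 0.4017 +/- 0.8327i.
  For a conjugate pair |z|^2 = z * conj(z) = (product of roots) = c/a = 1/(1.17) = 0.854701, so |z| = sqrt(0.854701) = 0.9245 for both roots.
Moduli of all roots: 4.0000, 0.9245, 0.9245.
All moduli strictly greater than 1? No.
Verdict: Not invertible.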